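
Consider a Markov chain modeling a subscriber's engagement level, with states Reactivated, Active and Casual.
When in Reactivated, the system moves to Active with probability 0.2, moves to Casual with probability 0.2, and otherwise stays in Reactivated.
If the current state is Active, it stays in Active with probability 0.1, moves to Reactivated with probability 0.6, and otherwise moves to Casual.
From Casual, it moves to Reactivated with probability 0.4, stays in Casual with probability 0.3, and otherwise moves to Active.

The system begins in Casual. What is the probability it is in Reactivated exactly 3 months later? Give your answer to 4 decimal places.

Propagate the distribution vector 3 months from Casual.
After 0 months: (0.0000, 0.0000, 1.0000)
After 1 month: (0.4000, 0.3000, 0.3000)
After 2 months: (0.5400, 0.2000, 0.2600)
After 3 months: (0.5480, 0.2060, 0.2460)
P(in Reactivated after 3 months) = 0.5480

0.5480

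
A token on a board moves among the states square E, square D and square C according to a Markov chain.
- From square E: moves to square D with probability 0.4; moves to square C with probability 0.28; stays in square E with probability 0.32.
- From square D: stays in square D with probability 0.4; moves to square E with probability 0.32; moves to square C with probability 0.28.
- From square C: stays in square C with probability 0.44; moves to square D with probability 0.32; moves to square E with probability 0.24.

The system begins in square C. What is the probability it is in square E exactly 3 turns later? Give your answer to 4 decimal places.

Propagate the distribution vector 3 turns from square C.
After 0 turns: (0.0000, 0.0000, 1.0000)
After 1 turn: (0.2400, 0.3200, 0.4400)
After 2 turns: (0.2848, 0.3648, 0.3504)
After 3 turns: (0.2920, 0.3720, 0.3361)
P(in square E after 3 turns) = 0.2920

0.2920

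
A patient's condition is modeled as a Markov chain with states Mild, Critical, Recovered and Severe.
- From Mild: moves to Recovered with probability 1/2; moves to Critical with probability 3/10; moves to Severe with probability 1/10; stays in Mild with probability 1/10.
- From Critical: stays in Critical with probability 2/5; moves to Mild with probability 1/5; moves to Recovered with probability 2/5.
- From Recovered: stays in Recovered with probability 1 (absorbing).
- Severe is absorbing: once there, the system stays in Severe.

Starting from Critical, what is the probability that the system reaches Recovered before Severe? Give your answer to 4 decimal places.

0.9583

Let h(s) be the probability of absorption at Recovered starting from transient state s. Then h(Recovered) = 1 and h(Severe) = 0. By first-step analysis:
h(Mild) = 0.1·h(Mild) + 0.3·h(Critical) + 0.5·1 + 0.1·0
h(Critical) = 0.2·h(Mild) + 0.4·h(Critical) + 0.4·1
Solving: h(Mild) = 0.8750, h(Critical) = 0.9583.
Starting from Critical, the probability is 0.9583.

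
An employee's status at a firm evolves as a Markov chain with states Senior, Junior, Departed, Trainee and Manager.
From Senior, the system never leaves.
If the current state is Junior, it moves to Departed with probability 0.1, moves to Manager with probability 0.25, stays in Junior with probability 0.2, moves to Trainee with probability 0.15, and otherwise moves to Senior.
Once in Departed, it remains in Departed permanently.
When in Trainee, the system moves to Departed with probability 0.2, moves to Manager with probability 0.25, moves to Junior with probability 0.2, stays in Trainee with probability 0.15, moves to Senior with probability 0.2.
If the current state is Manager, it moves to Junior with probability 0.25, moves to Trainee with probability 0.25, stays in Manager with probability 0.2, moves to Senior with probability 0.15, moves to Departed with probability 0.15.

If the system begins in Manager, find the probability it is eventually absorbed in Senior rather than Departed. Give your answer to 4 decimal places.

0.5665

Let h(s) be the probability of absorption at Senior starting from transient state s. Then h(Senior) = 1 and h(Departed) = 0. By first-step analysis:
h(Junior) = 0.3·1 + 0.2·h(Junior) + 0.1·0 + 0.15·h(Trainee) + 0.25·h(Manager)
h(Trainee) = 0.2·1 + 0.2·h(Junior) + 0.2·0 + 0.15·h(Trainee) + 0.25·h(Manager)
h(Manager) = 0.15·1 + 0.25·h(Junior) + 0.15·0 + 0.25·h(Trainee) + 0.2·h(Manager)
Solving: h(Junior) = 0.6563, h(Trainee) = 0.5563, h(Manager) = 0.5665.
Starting from Manager, the probability is 0.5665.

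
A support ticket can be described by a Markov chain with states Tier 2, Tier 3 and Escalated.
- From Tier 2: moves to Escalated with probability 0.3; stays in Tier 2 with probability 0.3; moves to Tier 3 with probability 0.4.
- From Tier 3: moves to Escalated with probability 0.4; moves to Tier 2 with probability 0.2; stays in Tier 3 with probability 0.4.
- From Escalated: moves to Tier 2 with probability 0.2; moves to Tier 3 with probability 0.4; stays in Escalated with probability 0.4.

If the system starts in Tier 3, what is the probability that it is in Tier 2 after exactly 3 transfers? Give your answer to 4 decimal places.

Propagate the distribution vector 3 transfers from Tier 3.
After 0 transfers: (0.0000, 1.0000, 0.0000)
After 1 transfer: (0.2000, 0.4000, 0.4000)
After 2 transfers: (0.2200, 0.4000, 0.3800)
After 3 transfers: (0.2220, 0.4000, 0.3780)
P(in Tier 2 after 3 transfers) = 0.2220

0.2220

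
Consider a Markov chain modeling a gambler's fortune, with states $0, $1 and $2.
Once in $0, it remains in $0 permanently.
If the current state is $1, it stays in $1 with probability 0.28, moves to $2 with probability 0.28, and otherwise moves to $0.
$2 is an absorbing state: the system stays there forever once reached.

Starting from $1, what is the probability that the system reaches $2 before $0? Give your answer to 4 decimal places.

0.3889

Let h(s) be the probability of absorption at $2 starting from transient state s. Then h($2) = 1 and h($0) = 0. By first-step analysis:
h($1) = 0.44·0 + 0.28·h($1) + 0.28·1
Solving: h($1) = 0.3889.
Starting from $1, the probability is 0.3889.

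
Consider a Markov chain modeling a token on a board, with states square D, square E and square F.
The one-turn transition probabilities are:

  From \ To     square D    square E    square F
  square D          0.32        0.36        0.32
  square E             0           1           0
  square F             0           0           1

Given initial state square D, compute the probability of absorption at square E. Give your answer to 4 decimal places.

0.5294

Let h(s) be the probability of absorption at square E starting from transient state s. Then h(square E) = 1 and h(square F) = 0. By first-step analysis:
h(square D) = 0.32·h(square D) + 0.36·1 + 0.32·0
Solving: h(square D) = 0.5294.
Starting from square D, the probability is 0.5294.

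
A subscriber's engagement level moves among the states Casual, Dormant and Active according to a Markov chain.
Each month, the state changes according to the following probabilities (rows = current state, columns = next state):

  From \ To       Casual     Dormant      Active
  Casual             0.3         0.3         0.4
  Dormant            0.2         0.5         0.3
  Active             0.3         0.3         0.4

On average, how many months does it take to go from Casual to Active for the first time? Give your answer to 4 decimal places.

2.7586

Let t(s) be the expected number of months to first reach Active from state s, with t(Active) = 0. Conditioning on the first month:
t(Casual) = 1 + 0.3·t(Casual) + 0.3·t(Dormant)
t(Dormant) = 1 + 0.2·t(Casual) + 0.5·t(Dormant)
Solving: t(Casual) = 2.7586, t(Dormant) = 3.1034.
Expected months from Casual to Active: 2.7586.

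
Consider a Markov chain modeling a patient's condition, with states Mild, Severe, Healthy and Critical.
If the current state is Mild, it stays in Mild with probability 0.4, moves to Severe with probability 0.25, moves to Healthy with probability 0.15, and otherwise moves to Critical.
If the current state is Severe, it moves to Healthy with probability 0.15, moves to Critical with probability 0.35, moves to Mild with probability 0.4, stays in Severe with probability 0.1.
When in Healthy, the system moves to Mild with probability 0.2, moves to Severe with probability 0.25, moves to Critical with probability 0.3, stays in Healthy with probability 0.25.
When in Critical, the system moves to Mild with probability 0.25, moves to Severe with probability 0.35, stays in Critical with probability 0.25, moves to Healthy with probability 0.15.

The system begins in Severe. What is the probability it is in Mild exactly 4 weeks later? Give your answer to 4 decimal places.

Propagate the distribution vector 4 weeks from Severe.
After 0 weeks: (0.0000, 1.0000, 0.0000, 0.0000)
After 1 week: (0.4000, 0.1000, 0.1500, 0.3500)
After 2 weeks: (0.3175, 0.2700, 0.1650, 0.2475)
After 3 weeks: (0.3299, 0.2343, 0.1665, 0.2694)
After 4 weeks: (0.3263, 0.2418, 0.1667, 0.2653)
P(in Mild after 4 weeks) = 0.3263

0.3263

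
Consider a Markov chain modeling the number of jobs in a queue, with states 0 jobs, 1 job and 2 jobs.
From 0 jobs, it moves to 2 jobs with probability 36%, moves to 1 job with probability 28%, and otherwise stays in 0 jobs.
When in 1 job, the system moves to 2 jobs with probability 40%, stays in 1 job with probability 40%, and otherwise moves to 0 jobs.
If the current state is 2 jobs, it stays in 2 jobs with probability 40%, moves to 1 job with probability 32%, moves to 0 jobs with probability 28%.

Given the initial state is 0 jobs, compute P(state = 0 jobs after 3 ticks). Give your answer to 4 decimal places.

Propagate the distribution vector 3 ticks from 0 jobs.
After 0 ticks: (1.0000, 0.0000, 0.0000)
After 1 tick: (0.3600, 0.2800, 0.3600)
After 2 ticks: (0.2864, 0.3280, 0.3856)
After 3 ticks: (0.2767, 0.3348, 0.3885)
P(in 0 jobs after 3 ticks) = 0.2767

0.2767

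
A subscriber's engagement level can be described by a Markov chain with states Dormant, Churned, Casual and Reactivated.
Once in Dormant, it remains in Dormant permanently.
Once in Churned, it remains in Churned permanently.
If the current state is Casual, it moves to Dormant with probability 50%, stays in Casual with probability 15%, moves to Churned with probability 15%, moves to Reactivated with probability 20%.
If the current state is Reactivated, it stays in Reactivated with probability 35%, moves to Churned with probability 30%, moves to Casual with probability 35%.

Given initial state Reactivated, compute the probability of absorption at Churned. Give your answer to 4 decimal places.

0.6373

Let h(s) be the probability of absorption at Churned starting from transient state s. Then h(Churned) = 1 and h(Dormant) = 0. By first-step analysis:
h(Casual) = 0.5·0 + 0.15·1 + 0.15·h(Casual) + 0.2·h(Reactivated)
h(Reactivated) = 0.3·1 + 0.35·h(Casual) + 0.35·h(Reactivated)
Solving: h(Casual) = 0.3264, h(Reactivated) = 0.6373.
Starting from Reactivated, the probability is 0.6373.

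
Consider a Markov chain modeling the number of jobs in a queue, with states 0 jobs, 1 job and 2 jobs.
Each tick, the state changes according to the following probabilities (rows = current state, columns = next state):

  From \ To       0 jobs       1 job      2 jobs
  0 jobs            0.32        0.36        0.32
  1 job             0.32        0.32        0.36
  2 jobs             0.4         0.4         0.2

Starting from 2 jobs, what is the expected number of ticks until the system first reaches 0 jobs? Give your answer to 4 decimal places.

Let t(s) be the expected number of ticks to first reach 0 jobs from state s, with t(0 jobs) = 0. Conditioning on the first tick:
t(1 job) = 1 + 0.32·t(1 job) + 0.36·t(2 jobs)
t(2 jobs) = 1 + 0.4·t(1 job) + 0.2·t(2 jobs)
Solving: t(1 job) = 2.9000, t(2 jobs) = 2.7000.
Expected ticks from 2 jobs to 0 jobs: 2.7000.

2.7000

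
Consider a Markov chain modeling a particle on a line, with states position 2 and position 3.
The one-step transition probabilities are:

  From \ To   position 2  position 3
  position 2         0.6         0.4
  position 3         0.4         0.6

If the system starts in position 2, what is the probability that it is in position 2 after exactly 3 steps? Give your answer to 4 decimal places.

0.5040

Propagate the distribution vector 3 steps from position 2.
After 0 steps: (1.0000, 0.0000)
After 1 step: (0.6000, 0.4000)
After 2 steps: (0.5200, 0.4800)
After 3 steps: (0.5040, 0.4960)
P(in position 2 after 3 steps) = 0.5040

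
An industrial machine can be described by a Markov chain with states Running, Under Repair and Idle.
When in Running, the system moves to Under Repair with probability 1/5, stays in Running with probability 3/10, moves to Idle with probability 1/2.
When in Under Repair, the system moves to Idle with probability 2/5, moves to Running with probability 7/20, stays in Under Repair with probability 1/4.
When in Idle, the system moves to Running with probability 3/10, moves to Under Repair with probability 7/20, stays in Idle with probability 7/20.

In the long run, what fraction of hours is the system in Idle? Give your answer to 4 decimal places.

Let the stationary distribution be π with π = πP and π_1 + π_2 + π_3 = 1.
π_1 = 0.3·π_1 + 0.35·π_2 + 0.3·π_3
π_2 = 0.2·π_1 + 0.25·π_2 + 0.35·π_3
Solving with the normalization constraint gives π = (0.3138, 0.2754, 0.4108).
So the stationary probability of Idle is 0.4108.

0.4108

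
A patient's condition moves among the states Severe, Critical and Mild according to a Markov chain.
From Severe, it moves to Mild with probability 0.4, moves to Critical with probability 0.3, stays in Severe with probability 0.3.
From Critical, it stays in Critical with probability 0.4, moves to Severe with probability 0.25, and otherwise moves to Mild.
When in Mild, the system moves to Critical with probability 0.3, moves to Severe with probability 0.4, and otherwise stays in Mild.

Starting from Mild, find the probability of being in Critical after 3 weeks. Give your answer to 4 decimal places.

0.3330

Propagate the distribution vector 3 weeks from Mild.
After 0 weeks: (0.0000, 0.0000, 1.0000)
After 1 week: (0.4000, 0.3000, 0.3000)
After 2 weeks: (0.3150, 0.3300, 0.3550)
After 3 weeks: (0.3190, 0.3330, 0.3480)
P(in Critical after 3 weeks) = 0.3330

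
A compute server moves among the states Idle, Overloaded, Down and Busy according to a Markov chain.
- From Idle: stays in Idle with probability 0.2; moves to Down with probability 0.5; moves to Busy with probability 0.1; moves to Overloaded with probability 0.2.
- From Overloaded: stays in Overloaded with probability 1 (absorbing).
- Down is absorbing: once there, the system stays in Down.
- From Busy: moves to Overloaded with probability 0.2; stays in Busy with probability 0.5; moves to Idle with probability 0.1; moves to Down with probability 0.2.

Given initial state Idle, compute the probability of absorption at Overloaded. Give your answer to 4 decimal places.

0.3077

Let h(s) be the probability of absorption at Overloaded starting from transient state s. Then h(Overloaded) = 1 and h(Down) = 0. By first-step analysis:
h(Idle) = 0.2·h(Idle) + 0.2·1 + 0.5·0 + 0.1·h(Busy)
h(Busy) = 0.1·h(Idle) + 0.2·1 + 0.2·0 + 0.5·h(Busy)
Solving: h(Idle) = 0.3077, h(Busy) = 0.4615.
Starting from Idle, the probability is 0.3077.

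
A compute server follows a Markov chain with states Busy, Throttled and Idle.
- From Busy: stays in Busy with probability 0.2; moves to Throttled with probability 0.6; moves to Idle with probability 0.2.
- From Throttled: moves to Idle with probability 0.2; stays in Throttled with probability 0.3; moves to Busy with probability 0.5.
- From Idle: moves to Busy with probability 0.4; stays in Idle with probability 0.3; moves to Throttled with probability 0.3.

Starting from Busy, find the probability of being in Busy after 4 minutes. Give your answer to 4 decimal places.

Propagate the distribution vector 4 minutes from Busy.
After 0 minutes: (1.0000, 0.0000, 0.0000)
After 1 minute: (0.2000, 0.6000, 0.2000)
After 2 minutes: (0.4200, 0.3600, 0.2200)
After 3 minutes: (0.3520, 0.4260, 0.2220)
After 4 minutes: (0.3722, 0.4056, 0.2222)
P(in Busy after 4 minutes) = 0.3722

0.3722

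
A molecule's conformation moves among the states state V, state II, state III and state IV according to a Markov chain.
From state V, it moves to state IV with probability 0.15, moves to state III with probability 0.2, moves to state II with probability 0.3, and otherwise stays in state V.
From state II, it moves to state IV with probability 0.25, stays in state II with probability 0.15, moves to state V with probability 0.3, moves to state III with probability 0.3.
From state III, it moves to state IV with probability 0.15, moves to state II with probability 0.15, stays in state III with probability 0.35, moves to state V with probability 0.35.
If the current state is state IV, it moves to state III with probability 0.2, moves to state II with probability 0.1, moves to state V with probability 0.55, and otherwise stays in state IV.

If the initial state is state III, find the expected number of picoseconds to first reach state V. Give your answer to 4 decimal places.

Let t(s) be the expected number of picoseconds to first reach state V from state s, with t(state V) = 0. Conditioning on the first picosecond:
t(state II) = 1 + 0.15·t(state II) + 0.3·t(state III) + 0.25·t(state IV)
t(state III) = 1 + 0.15·t(state II) + 0.35·t(state III) + 0.15·t(state IV)
t(state IV) = 1 + 0.1·t(state II) + 0.2·t(state III) + 0.15·t(state IV)
Solving: t(state II) = 2.7408, t(state III) = 2.6614, t(state IV) = 2.1251.
Expected picoseconds from state III to state V: 2.6614.

2.6614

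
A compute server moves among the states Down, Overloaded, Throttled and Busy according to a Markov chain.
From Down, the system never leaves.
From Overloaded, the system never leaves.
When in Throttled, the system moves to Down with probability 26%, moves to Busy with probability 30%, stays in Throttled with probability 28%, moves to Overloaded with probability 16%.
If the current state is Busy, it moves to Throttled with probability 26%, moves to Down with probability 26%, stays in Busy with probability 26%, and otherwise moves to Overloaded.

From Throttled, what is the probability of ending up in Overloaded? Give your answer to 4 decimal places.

Let h(s) be the probability of absorption at Overloaded starting from transient state s. Then h(Overloaded) = 1 and h(Down) = 0. By first-step analysis:
h(Throttled) = 0.26·0 + 0.16·1 + 0.28·h(Throttled) + 0.3·h(Busy)
h(Busy) = 0.26·0 + 0.22·1 + 0.26·h(Throttled) + 0.26·h(Busy)
Solving: h(Throttled) = 0.4055, h(Busy) = 0.4398.
Starting from Throttled, the probability is 0.4055.

0.4055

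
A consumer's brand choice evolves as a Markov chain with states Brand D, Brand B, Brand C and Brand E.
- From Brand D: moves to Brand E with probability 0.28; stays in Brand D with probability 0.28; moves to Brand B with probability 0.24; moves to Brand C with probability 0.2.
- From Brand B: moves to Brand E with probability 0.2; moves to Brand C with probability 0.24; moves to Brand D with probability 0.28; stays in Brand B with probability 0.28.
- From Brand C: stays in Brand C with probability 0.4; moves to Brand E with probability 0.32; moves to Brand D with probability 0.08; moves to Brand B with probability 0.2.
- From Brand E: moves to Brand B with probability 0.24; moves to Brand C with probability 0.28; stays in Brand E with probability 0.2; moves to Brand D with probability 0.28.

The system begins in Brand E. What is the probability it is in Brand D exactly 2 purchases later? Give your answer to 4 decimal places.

Propagate the distribution vector 2 purchases from Brand E.
After 0 purchases: (0.0000, 0.0000, 0.0000, 1.0000)
After 1 purchase: (0.2800, 0.2400, 0.2800, 0.2000)
After 2 purchases: (0.2240, 0.2384, 0.2816, 0.2560)
P(in Brand D after 2 purchases) = 0.2240

0.2240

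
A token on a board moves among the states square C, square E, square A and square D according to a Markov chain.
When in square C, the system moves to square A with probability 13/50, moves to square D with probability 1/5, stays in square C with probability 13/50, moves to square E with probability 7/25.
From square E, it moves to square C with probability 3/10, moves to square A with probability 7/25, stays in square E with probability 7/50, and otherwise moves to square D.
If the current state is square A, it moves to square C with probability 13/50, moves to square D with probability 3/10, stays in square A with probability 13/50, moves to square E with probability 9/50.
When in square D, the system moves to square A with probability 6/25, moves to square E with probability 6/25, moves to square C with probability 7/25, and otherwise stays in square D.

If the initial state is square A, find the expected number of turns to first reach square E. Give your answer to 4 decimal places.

Let t(s) be the expected number of turns to first reach square E from state s, with t(square E) = 0. Conditioning on the first turn:
t(square C) = 1 + 0.26·t(square C) + 0.26·t(square A) + 0.2·t(square D)
t(square A) = 1 + 0.26·t(square C) + 0.26·t(square A) + 0.3·t(square D)
t(square D) = 1 + 0.28·t(square C) + 0.24·t(square A) + 0.24·t(square D)
Solving: t(square C) = 4.0804, t(square A) = 4.5046, t(square D) = 4.2416.
Expected turns from square A to square E: 4.5046.

4.5046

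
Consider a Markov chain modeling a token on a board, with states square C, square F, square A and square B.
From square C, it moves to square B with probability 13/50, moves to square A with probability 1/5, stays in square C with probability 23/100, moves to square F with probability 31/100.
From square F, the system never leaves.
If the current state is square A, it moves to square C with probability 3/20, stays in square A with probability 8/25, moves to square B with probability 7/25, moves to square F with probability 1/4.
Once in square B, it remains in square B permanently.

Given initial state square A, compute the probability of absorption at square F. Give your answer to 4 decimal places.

Let h(s) be the probability of absorption at square F starting from transient state s. Then h(square F) = 1 and h(square B) = 0. By first-step analysis:
h(square C) = 0.23·h(square C) + 0.31·1 + 0.2·h(square A) + 0.26·0
h(square A) = 0.15·h(square C) + 0.25·1 + 0.32·h(square A) + 0.28·0
Solving: h(square C) = 0.5284, h(square A) = 0.4842.
Starting from square A, the probability is 0.4842.

0.4842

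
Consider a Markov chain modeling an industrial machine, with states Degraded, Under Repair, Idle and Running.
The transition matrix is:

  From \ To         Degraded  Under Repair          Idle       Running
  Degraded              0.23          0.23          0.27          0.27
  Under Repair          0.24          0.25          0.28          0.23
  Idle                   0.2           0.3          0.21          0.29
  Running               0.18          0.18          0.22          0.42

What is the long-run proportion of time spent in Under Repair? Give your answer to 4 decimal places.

0.2361

Let the stationary distribution be π with π = πP and π_1 + π_2 + π_3 + π_4 = 1.
π_1 = 0.23·π_1 + 0.24·π_2 + 0.2·π_3 + 0.18·π_4
π_2 = 0.23·π_1 + 0.25·π_2 + 0.3·π_3 + 0.18·π_4
π_3 = 0.27·π_1 + 0.28·π_2 + 0.21·π_3 + 0.22·π_4
Solving with the normalization constraint gives π = (0.2095, 0.2361, 0.2422, 0.3122).
So the stationary probability of Under Repair is 0.2361.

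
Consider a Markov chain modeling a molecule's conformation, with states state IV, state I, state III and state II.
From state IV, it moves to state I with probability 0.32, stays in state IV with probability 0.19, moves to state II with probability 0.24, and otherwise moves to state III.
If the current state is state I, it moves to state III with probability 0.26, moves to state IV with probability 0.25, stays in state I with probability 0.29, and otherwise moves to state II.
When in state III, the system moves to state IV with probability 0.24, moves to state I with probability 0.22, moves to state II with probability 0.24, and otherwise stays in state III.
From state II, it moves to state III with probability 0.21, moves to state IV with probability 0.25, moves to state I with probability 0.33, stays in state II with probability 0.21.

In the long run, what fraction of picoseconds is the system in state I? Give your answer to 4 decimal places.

0.2879

Let the stationary distribution be π with π = πP and π_1 + π_2 + π_3 + π_4 = 1.
π_1 = 0.19·π_1 + 0.25·π_2 + 0.24·π_3 + 0.25·π_4
π_2 = 0.32·π_1 + 0.29·π_2 + 0.22·π_3 + 0.33·π_4
π_3 = 0.25·π_1 + 0.26·π_2 + 0.3·π_3 + 0.21·π_4
Solving with the normalization constraint gives π = (0.2334, 0.2879, 0.2568, 0.2218).
So the stationary probability of state I is 0.2879.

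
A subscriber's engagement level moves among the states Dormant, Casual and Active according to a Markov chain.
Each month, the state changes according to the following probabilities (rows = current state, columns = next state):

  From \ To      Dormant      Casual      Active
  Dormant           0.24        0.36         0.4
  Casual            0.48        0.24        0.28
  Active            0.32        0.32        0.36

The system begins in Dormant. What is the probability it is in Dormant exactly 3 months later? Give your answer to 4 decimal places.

Propagate the distribution vector 3 months from Dormant.
After 0 months: (1.0000, 0.0000, 0.0000)
After 1 month: (0.2400, 0.3600, 0.4000)
After 2 months: (0.3584, 0.3008, 0.3408)
After 3 months: (0.3395, 0.3103, 0.3503)
P(in Dormant after 3 months) = 0.3395

0.3395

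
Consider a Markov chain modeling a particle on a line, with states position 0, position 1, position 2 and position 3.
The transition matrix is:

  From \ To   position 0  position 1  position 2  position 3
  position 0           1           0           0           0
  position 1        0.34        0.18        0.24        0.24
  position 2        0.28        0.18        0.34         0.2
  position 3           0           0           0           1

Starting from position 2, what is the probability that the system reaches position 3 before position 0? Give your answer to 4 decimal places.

0.4161

Let h(s) be the probability of absorption at position 3 starting from transient state s. Then h(position 3) = 1 and h(position 0) = 0. By first-step analysis:
h(position 1) = 0.34·0 + 0.18·h(position 1) + 0.24·h(position 2) + 0.24·1
h(position 2) = 0.28·0 + 0.18·h(position 1) + 0.34·h(position 2) + 0.2·1
Solving: h(position 1) = 0.4145, h(position 2) = 0.4161.
Starting from position 2, the probability is 0.4161.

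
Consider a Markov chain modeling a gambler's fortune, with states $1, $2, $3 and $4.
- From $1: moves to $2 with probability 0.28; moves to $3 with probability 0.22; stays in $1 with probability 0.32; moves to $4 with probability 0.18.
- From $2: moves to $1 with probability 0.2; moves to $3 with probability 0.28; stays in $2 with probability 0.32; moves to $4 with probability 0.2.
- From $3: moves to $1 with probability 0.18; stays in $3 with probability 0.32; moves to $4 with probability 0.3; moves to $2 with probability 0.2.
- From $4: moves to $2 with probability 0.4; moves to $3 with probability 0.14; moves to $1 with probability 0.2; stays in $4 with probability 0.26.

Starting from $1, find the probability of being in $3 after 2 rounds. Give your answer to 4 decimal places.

0.2444

Propagate the distribution vector 2 rounds from $1.
After 0 rounds: (1.0000, 0.0000, 0.0000, 0.0000)
After 1 round: (0.3200, 0.2800, 0.2200, 0.1800)
After 2 rounds: (0.2340, 0.2952, 0.2444, 0.2264)
P(in $3 after 2 rounds) = 0.2444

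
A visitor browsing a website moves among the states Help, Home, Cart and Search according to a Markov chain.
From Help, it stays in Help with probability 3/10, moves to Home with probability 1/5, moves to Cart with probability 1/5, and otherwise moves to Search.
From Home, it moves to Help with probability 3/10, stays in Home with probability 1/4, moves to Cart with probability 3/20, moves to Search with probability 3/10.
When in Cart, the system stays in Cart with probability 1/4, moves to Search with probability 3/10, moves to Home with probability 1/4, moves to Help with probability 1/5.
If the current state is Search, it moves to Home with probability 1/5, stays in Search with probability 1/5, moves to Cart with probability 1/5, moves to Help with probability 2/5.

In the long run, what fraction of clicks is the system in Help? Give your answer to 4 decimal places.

0.3074

Let the stationary distribution be π with π = πP and π_1 + π_2 + π_3 + π_4 = 1.
π_1 = 0.3·π_1 + 0.3·π_2 + 0.2·π_3 + 0.4·π_4
π_2 = 0.2·π_1 + 0.25·π_2 + 0.25·π_3 + 0.2·π_4
π_3 = 0.2·π_1 + 0.15·π_2 + 0.25·π_3 + 0.2·π_4
Solving with the normalization constraint gives π = (0.3074, 0.2210, 0.1989, 0.2727).
So the stationary probability of Help is 0.3074.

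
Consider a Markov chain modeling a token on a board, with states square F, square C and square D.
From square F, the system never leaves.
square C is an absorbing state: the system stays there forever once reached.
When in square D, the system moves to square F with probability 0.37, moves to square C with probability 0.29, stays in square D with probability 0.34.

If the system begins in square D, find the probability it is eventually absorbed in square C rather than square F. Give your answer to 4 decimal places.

Let h(s) be the probability of absorption at square C starting from transient state s. Then h(square C) = 1 and h(square F) = 0. By first-step analysis:
h(square D) = 0.37·0 + 0.29·1 + 0.34·h(square D)
Solving: h(square D) = 0.4394.
Starting from square D, the probability is 0.4394.

0.4394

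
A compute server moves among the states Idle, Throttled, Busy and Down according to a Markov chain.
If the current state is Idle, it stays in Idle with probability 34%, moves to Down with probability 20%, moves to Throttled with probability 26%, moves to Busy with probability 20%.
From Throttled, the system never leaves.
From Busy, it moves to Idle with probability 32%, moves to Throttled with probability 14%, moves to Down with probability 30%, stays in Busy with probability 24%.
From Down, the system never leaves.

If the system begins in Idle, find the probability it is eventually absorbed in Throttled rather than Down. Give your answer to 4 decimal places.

0.5155

Let h(s) be the probability of absorption at Throttled starting from transient state s. Then h(Throttled) = 1 and h(Down) = 0. By first-step analysis:
h(Idle) = 0.34·h(Idle) + 0.26·1 + 0.2·h(Busy) + 0.2·0
h(Busy) = 0.32·h(Idle) + 0.14·1 + 0.24·h(Busy) + 0.3·0
Solving: h(Idle) = 0.5155, h(Busy) = 0.4013.
Starting from Idle, the probability is 0.5155.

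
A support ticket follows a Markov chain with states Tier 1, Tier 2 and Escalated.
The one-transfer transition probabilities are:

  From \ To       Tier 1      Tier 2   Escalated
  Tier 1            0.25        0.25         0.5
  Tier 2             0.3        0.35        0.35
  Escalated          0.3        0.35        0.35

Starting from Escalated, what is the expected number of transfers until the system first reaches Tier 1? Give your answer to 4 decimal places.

Let t(s) be the expected number of transfers to first reach Tier 1 from state s, with t(Tier 1) = 0. Conditioning on the first transfer:
t(Tier 2) = 1 + 0.35·t(Tier 2) + 0.35·t(Escalated)
t(Escalated) = 1 + 0.35·t(Tier 2) + 0.35·t(Escalated)
Solving: t(Tier 2) = 3.3333, t(Escalated) = 3.3333.
Expected transfers from Escalated to Tier 1: 3.3333.

3.3333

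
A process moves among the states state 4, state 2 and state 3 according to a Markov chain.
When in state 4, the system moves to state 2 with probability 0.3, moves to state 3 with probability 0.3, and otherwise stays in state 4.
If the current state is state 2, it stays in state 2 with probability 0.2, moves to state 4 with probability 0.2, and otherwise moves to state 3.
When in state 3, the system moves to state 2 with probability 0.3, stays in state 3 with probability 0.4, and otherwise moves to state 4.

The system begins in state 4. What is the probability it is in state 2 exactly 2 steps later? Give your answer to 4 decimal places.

0.2700

Sum over the intermediate state after 1 step:
P = P(state 4→state 4)·P(state 4→state 2) + P(state 4→state 2)·P(state 2→state 2) + P(state 4→state 3)·P(state 3→state 2)
  = 0.4×0.3 + 0.3×0.2 + 0.3×0.3
  = 0.1200 + 0.0600 + 0.0900 = 0.2700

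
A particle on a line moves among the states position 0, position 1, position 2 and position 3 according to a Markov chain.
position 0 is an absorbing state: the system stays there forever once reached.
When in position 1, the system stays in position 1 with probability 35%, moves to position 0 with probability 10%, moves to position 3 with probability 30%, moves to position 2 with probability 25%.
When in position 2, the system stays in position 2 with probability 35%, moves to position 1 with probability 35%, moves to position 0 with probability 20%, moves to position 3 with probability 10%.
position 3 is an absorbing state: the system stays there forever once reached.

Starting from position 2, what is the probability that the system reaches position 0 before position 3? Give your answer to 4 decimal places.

Let h(s) be the probability of absorption at position 0 starting from transient state s. Then h(position 0) = 1 and h(position 3) = 0. By first-step analysis:
h(position 1) = 0.1·1 + 0.35·h(position 1) + 0.25·h(position 2) + 0.3·0
h(position 2) = 0.2·1 + 0.35·h(position 1) + 0.35·h(position 2) + 0.1·0
Solving: h(position 1) = 0.3433, h(position 2) = 0.4925.
Starting from position 2, the probability is 0.4925.

0.4925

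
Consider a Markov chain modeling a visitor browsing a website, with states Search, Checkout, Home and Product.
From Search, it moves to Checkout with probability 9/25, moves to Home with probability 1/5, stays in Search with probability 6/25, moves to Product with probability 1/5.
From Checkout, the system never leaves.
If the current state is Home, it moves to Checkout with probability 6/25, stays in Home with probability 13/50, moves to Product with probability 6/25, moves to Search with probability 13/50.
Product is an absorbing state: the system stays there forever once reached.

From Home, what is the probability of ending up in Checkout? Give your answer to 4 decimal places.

Let h(s) be the probability of absorption at Checkout starting from transient state s. Then h(Checkout) = 1 and h(Product) = 0. By first-step analysis:
h(Search) = 0.24·h(Search) + 0.36·1 + 0.2·h(Home) + 0.2·0
h(Home) = 0.26·h(Search) + 0.24·1 + 0.26·h(Home) + 0.24·0
Solving: h(Search) = 0.6160, h(Home) = 0.5408.
Starting from Home, the probability is 0.5408.

0.5408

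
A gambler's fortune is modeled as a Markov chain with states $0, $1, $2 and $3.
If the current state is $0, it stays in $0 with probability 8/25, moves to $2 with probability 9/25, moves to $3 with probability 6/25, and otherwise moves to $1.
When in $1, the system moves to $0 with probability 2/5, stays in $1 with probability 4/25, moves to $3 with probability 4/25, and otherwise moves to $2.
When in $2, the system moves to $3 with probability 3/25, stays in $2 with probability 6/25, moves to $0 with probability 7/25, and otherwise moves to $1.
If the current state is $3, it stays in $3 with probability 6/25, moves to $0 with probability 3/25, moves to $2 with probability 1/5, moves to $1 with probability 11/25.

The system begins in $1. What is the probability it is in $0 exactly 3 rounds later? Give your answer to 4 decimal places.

0.2881

Propagate the distribution vector 3 rounds from $1.
After 0 rounds: (0.0000, 1.0000, 0.0000, 0.0000)
After 1 round: (0.4000, 0.1600, 0.2800, 0.1600)
After 2 rounds: (0.2896, 0.2288, 0.2880, 0.1936)
After 3 rounds: (0.2881, 0.2486, 0.2762, 0.1871)
P(in $0 after 3 rounds) = 0.2881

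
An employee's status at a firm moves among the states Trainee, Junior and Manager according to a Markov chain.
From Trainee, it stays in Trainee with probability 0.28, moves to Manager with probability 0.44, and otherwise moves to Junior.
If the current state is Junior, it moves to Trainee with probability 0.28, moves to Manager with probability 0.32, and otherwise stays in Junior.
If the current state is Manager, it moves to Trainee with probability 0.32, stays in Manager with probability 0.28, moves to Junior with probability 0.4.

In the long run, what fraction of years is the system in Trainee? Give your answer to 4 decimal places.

0.2937

Let the stationary distribution be π with π = πP and π_1 + π_2 + π_3 = 1.
π_1 = 0.28·π_1 + 0.28·π_2 + 0.32·π_3
π_2 = 0.28·π_1 + 0.4·π_2 + 0.4·π_3
Solving with the normalization constraint gives π = (0.2937, 0.3648, 0.3416).
So the stationary probability of Trainee is 0.2937.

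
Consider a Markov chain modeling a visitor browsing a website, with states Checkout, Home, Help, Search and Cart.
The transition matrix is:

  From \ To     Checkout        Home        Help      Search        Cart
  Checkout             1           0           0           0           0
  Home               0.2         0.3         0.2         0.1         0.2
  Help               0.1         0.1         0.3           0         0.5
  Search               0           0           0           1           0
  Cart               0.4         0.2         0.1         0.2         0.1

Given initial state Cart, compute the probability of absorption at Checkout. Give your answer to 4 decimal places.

Let h(s) be the probability of absorption at Checkout starting from transient state s. Then h(Checkout) = 1 and h(Search) = 0. By first-step analysis:
h(Home) = 0.2·1 + 0.3·h(Home) + 0.2·h(Help) + 0.1·0 + 0.2·h(Cart)
h(Help) = 0.1·1 + 0.1·h(Home) + 0.3·h(Help) + 0.5·h(Cart)
h(Cart) = 0.4·1 + 0.2·h(Home) + 0.1·h(Help) + 0.2·0 + 0.1·h(Cart)
Solving: h(Home) = 0.6864, h(Help) = 0.7249, h(Cart) = 0.6775.
Starting from Cart, the probability is 0.6775.

0.6775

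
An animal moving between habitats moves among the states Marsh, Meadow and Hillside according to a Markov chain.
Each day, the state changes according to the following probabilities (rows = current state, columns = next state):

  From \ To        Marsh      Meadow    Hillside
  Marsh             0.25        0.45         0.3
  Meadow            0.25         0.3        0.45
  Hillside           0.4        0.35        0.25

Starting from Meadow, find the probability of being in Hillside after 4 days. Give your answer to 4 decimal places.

Propagate the distribution vector 4 days from Meadow.
After 0 days: (0.0000, 1.0000, 0.0000)
After 1 day: (0.2500, 0.3000, 0.4500)
After 2 days: (0.3175, 0.3600, 0.3225)
After 3 days: (0.2984, 0.3638, 0.3379)
After 4 days: (0.3007, 0.3617, 0.3377)
P(in Hillside after 4 days) = 0.3377

0.3377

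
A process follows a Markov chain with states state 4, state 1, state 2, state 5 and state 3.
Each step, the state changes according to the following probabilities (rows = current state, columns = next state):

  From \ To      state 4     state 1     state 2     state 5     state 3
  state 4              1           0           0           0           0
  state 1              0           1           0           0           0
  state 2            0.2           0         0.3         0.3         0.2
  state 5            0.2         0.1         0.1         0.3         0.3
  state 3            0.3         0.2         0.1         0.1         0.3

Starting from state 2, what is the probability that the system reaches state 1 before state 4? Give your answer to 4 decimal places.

0.2500

Let h(s) be the probability of absorption at state 1 starting from transient state s. Then h(state 1) = 1 and h(state 4) = 0. By first-step analysis:
h(state 2) = 0.2·0 + 0.3·h(state 2) + 0.3·h(state 5) + 0.2·h(state 3)
h(state 5) = 0.2·0 + 0.1·1 + 0.1·h(state 2) + 0.3·h(state 5) + 0.3·h(state 3)
h(state 3) = 0.3·0 + 0.2·1 + 0.1·h(state 2) + 0.1·h(state 5) + 0.3·h(state 3)
Solving: h(state 2) = 0.2500, h(state 5) = 0.3370, h(state 3) = 0.3696.
Starting from state 2, the probability is 0.2500.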